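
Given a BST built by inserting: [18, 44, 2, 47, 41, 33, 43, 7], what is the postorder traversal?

Tree insertion order: [18, 44, 2, 47, 41, 33, 43, 7]
Tree (level-order array): [18, 2, 44, None, 7, 41, 47, None, None, 33, 43]
Postorder traversal: [7, 2, 33, 43, 41, 47, 44, 18]


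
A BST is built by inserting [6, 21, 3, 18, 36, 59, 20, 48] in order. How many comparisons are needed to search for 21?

Search path for 21: 6 -> 21
Found: True
Comparisons: 2


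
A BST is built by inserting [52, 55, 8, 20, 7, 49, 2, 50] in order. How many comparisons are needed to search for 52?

Search path for 52: 52
Found: True
Comparisons: 1


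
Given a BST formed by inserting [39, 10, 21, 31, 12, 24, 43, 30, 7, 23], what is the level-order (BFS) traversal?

Tree insertion order: [39, 10, 21, 31, 12, 24, 43, 30, 7, 23]
Tree (level-order array): [39, 10, 43, 7, 21, None, None, None, None, 12, 31, None, None, 24, None, 23, 30]
BFS from the root, enqueuing left then right child of each popped node:
  queue [39] -> pop 39, enqueue [10, 43], visited so far: [39]
  queue [10, 43] -> pop 10, enqueue [7, 21], visited so far: [39, 10]
  queue [43, 7, 21] -> pop 43, enqueue [none], visited so far: [39, 10, 43]
  queue [7, 21] -> pop 7, enqueue [none], visited so far: [39, 10, 43, 7]
  queue [21] -> pop 21, enqueue [12, 31], visited so far: [39, 10, 43, 7, 21]
  queue [12, 31] -> pop 12, enqueue [none], visited so far: [39, 10, 43, 7, 21, 12]
  queue [31] -> pop 31, enqueue [24], visited so far: [39, 10, 43, 7, 21, 12, 31]
  queue [24] -> pop 24, enqueue [23, 30], visited so far: [39, 10, 43, 7, 21, 12, 31, 24]
  queue [23, 30] -> pop 23, enqueue [none], visited so far: [39, 10, 43, 7, 21, 12, 31, 24, 23]
  queue [30] -> pop 30, enqueue [none], visited so far: [39, 10, 43, 7, 21, 12, 31, 24, 23, 30]
Result: [39, 10, 43, 7, 21, 12, 31, 24, 23, 30]


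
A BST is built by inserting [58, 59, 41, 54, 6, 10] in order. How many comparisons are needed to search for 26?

Search path for 26: 58 -> 41 -> 6 -> 10
Found: False
Comparisons: 4


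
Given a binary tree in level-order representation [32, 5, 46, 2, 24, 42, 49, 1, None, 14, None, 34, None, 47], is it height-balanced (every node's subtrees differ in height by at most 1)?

Tree (level-order array): [32, 5, 46, 2, 24, 42, 49, 1, None, 14, None, 34, None, 47]
Definition: a tree is height-balanced if, at every node, |h(left) - h(right)| <= 1 (empty subtree has height -1).
Bottom-up per-node check:
  node 1: h_left=-1, h_right=-1, diff=0 [OK], height=0
  node 2: h_left=0, h_right=-1, diff=1 [OK], height=1
  node 14: h_left=-1, h_right=-1, diff=0 [OK], height=0
  node 24: h_left=0, h_right=-1, diff=1 [OK], height=1
  node 5: h_left=1, h_right=1, diff=0 [OK], height=2
  node 34: h_left=-1, h_right=-1, diff=0 [OK], height=0
  node 42: h_left=0, h_right=-1, diff=1 [OK], height=1
  node 47: h_left=-1, h_right=-1, diff=0 [OK], height=0
  node 49: h_left=0, h_right=-1, diff=1 [OK], height=1
  node 46: h_left=1, h_right=1, diff=0 [OK], height=2
  node 32: h_left=2, h_right=2, diff=0 [OK], height=3
All nodes satisfy the balance condition.
Result: Balanced


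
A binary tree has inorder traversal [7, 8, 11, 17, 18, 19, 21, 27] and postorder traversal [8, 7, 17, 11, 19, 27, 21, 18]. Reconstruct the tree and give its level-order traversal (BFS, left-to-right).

Inorder:   [7, 8, 11, 17, 18, 19, 21, 27]
Postorder: [8, 7, 17, 11, 19, 27, 21, 18]
Algorithm: postorder visits root last, so walk postorder right-to-left;
each value is the root of the current inorder slice — split it at that
value, recurse on the right subtree first, then the left.
Recursive splits:
  root=18; inorder splits into left=[7, 8, 11, 17], right=[19, 21, 27]
  root=21; inorder splits into left=[19], right=[27]
  root=27; inorder splits into left=[], right=[]
  root=19; inorder splits into left=[], right=[]
  root=11; inorder splits into left=[7, 8], right=[17]
  root=17; inorder splits into left=[], right=[]
  root=7; inorder splits into left=[], right=[8]
  root=8; inorder splits into left=[], right=[]
Reconstructed level-order: [18, 11, 21, 7, 17, 19, 27, 8]


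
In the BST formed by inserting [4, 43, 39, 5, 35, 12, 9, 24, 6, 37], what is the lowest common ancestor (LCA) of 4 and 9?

Tree insertion order: [4, 43, 39, 5, 35, 12, 9, 24, 6, 37]
Tree (level-order array): [4, None, 43, 39, None, 5, None, None, 35, 12, 37, 9, 24, None, None, 6]
In a BST, the LCA of p=4, q=9 is the first node v on the
root-to-leaf path with p <= v <= q (go left if both < v, right if both > v).
Walk from root:
  at 4: 4 <= 4 <= 9, this is the LCA
LCA = 4


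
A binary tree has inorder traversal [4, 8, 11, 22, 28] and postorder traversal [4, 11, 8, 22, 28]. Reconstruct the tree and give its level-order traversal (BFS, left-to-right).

Inorder:   [4, 8, 11, 22, 28]
Postorder: [4, 11, 8, 22, 28]
Algorithm: postorder visits root last, so walk postorder right-to-left;
each value is the root of the current inorder slice — split it at that
value, recurse on the right subtree first, then the left.
Recursive splits:
  root=28; inorder splits into left=[4, 8, 11, 22], right=[]
  root=22; inorder splits into left=[4, 8, 11], right=[]
  root=8; inorder splits into left=[4], right=[11]
  root=11; inorder splits into left=[], right=[]
  root=4; inorder splits into left=[], right=[]
Reconstructed level-order: [28, 22, 8, 4, 11]


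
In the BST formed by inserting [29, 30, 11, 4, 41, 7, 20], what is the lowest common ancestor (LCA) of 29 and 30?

Tree insertion order: [29, 30, 11, 4, 41, 7, 20]
Tree (level-order array): [29, 11, 30, 4, 20, None, 41, None, 7]
In a BST, the LCA of p=29, q=30 is the first node v on the
root-to-leaf path with p <= v <= q (go left if both < v, right if both > v).
Walk from root:
  at 29: 29 <= 29 <= 30, this is the LCA
LCA = 29


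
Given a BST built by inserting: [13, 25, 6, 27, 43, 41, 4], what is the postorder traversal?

Tree insertion order: [13, 25, 6, 27, 43, 41, 4]
Tree (level-order array): [13, 6, 25, 4, None, None, 27, None, None, None, 43, 41]
Postorder traversal: [4, 6, 41, 43, 27, 25, 13]


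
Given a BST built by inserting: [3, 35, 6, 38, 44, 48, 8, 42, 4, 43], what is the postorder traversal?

Tree insertion order: [3, 35, 6, 38, 44, 48, 8, 42, 4, 43]
Tree (level-order array): [3, None, 35, 6, 38, 4, 8, None, 44, None, None, None, None, 42, 48, None, 43]
Postorder traversal: [4, 8, 6, 43, 42, 48, 44, 38, 35, 3]


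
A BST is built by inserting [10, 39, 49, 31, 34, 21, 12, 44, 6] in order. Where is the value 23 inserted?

Starting tree (level order): [10, 6, 39, None, None, 31, 49, 21, 34, 44, None, 12]
Insertion path: 10 -> 39 -> 31 -> 21
Result: insert 23 as right child of 21
Final tree (level order): [10, 6, 39, None, None, 31, 49, 21, 34, 44, None, 12, 23]


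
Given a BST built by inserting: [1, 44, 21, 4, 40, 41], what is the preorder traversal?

Tree insertion order: [1, 44, 21, 4, 40, 41]
Tree (level-order array): [1, None, 44, 21, None, 4, 40, None, None, None, 41]
Preorder traversal: [1, 44, 21, 4, 40, 41]


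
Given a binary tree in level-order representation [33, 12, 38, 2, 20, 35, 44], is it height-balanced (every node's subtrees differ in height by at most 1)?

Tree (level-order array): [33, 12, 38, 2, 20, 35, 44]
Definition: a tree is height-balanced if, at every node, |h(left) - h(right)| <= 1 (empty subtree has height -1).
Bottom-up per-node check:
  node 2: h_left=-1, h_right=-1, diff=0 [OK], height=0
  node 20: h_left=-1, h_right=-1, diff=0 [OK], height=0
  node 12: h_left=0, h_right=0, diff=0 [OK], height=1
  node 35: h_left=-1, h_right=-1, diff=0 [OK], height=0
  node 44: h_left=-1, h_right=-1, diff=0 [OK], height=0
  node 38: h_left=0, h_right=0, diff=0 [OK], height=1
  node 33: h_left=1, h_right=1, diff=0 [OK], height=2
All nodes satisfy the balance condition.
Result: Balanced


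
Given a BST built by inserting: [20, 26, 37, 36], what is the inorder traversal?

Tree insertion order: [20, 26, 37, 36]
Tree (level-order array): [20, None, 26, None, 37, 36]
Inorder traversal: [20, 26, 36, 37]


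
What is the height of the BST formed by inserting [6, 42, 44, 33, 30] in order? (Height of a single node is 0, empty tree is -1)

Insertion order: [6, 42, 44, 33, 30]
Tree (level-order array): [6, None, 42, 33, 44, 30]
Compute height bottom-up (empty subtree = -1):
  height(30) = 1 + max(-1, -1) = 0
  height(33) = 1 + max(0, -1) = 1
  height(44) = 1 + max(-1, -1) = 0
  height(42) = 1 + max(1, 0) = 2
  height(6) = 1 + max(-1, 2) = 3
Height = 3


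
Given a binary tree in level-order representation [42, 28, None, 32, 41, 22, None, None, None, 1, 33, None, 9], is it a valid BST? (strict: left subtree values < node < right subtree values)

Level-order array: [42, 28, None, 32, 41, 22, None, None, None, 1, 33, None, 9]
Validate using subtree bounds (lo, hi): at each node, require lo < value < hi,
then recurse left with hi=value and right with lo=value.
Preorder trace (stopping at first violation):
  at node 42 with bounds (-inf, +inf): OK
  at node 28 with bounds (-inf, 42): OK
  at node 32 with bounds (-inf, 28): VIOLATION
Node 32 violates its bound: not (-inf < 32 < 28).
Result: Not a valid BST


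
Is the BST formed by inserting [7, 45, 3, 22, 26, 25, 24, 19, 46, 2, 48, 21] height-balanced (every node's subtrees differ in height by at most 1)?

Tree (level-order array): [7, 3, 45, 2, None, 22, 46, None, None, 19, 26, None, 48, None, 21, 25, None, None, None, None, None, 24]
Definition: a tree is height-balanced if, at every node, |h(left) - h(right)| <= 1 (empty subtree has height -1).
Bottom-up per-node check:
  node 2: h_left=-1, h_right=-1, diff=0 [OK], height=0
  node 3: h_left=0, h_right=-1, diff=1 [OK], height=1
  node 21: h_left=-1, h_right=-1, diff=0 [OK], height=0
  node 19: h_left=-1, h_right=0, diff=1 [OK], height=1
  node 24: h_left=-1, h_right=-1, diff=0 [OK], height=0
  node 25: h_left=0, h_right=-1, diff=1 [OK], height=1
  node 26: h_left=1, h_right=-1, diff=2 [FAIL (|1--1|=2 > 1)], height=2
  node 22: h_left=1, h_right=2, diff=1 [OK], height=3
  node 48: h_left=-1, h_right=-1, diff=0 [OK], height=0
  node 46: h_left=-1, h_right=0, diff=1 [OK], height=1
  node 45: h_left=3, h_right=1, diff=2 [FAIL (|3-1|=2 > 1)], height=4
  node 7: h_left=1, h_right=4, diff=3 [FAIL (|1-4|=3 > 1)], height=5
Node 26 violates the condition: |1 - -1| = 2 > 1.
Result: Not balanced


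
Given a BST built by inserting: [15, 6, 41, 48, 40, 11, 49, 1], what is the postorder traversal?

Tree insertion order: [15, 6, 41, 48, 40, 11, 49, 1]
Tree (level-order array): [15, 6, 41, 1, 11, 40, 48, None, None, None, None, None, None, None, 49]
Postorder traversal: [1, 11, 6, 40, 49, 48, 41, 15]


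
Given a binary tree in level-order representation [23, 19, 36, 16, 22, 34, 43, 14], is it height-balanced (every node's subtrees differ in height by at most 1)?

Tree (level-order array): [23, 19, 36, 16, 22, 34, 43, 14]
Definition: a tree is height-balanced if, at every node, |h(left) - h(right)| <= 1 (empty subtree has height -1).
Bottom-up per-node check:
  node 14: h_left=-1, h_right=-1, diff=0 [OK], height=0
  node 16: h_left=0, h_right=-1, diff=1 [OK], height=1
  node 22: h_left=-1, h_right=-1, diff=0 [OK], height=0
  node 19: h_left=1, h_right=0, diff=1 [OK], height=2
  node 34: h_left=-1, h_right=-1, diff=0 [OK], height=0
  node 43: h_left=-1, h_right=-1, diff=0 [OK], height=0
  node 36: h_left=0, h_right=0, diff=0 [OK], height=1
  node 23: h_left=2, h_right=1, diff=1 [OK], height=3
All nodes satisfy the balance condition.
Result: Balanced


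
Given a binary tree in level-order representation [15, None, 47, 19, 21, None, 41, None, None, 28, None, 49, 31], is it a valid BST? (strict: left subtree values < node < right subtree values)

Level-order array: [15, None, 47, 19, 21, None, 41, None, None, 28, None, 49, 31]
Validate using subtree bounds (lo, hi): at each node, require lo < value < hi,
then recurse left with hi=value and right with lo=value.
Preorder trace (stopping at first violation):
  at node 15 with bounds (-inf, +inf): OK
  at node 47 with bounds (15, +inf): OK
  at node 19 with bounds (15, 47): OK
  at node 41 with bounds (19, 47): OK
  at node 28 with bounds (19, 41): OK
  at node 49 with bounds (19, 28): VIOLATION
Node 49 violates its bound: not (19 < 49 < 28).
Result: Not a valid BST


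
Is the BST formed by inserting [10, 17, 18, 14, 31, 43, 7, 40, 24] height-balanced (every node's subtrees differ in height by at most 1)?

Tree (level-order array): [10, 7, 17, None, None, 14, 18, None, None, None, 31, 24, 43, None, None, 40]
Definition: a tree is height-balanced if, at every node, |h(left) - h(right)| <= 1 (empty subtree has height -1).
Bottom-up per-node check:
  node 7: h_left=-1, h_right=-1, diff=0 [OK], height=0
  node 14: h_left=-1, h_right=-1, diff=0 [OK], height=0
  node 24: h_left=-1, h_right=-1, diff=0 [OK], height=0
  node 40: h_left=-1, h_right=-1, diff=0 [OK], height=0
  node 43: h_left=0, h_right=-1, diff=1 [OK], height=1
  node 31: h_left=0, h_right=1, diff=1 [OK], height=2
  node 18: h_left=-1, h_right=2, diff=3 [FAIL (|-1-2|=3 > 1)], height=3
  node 17: h_left=0, h_right=3, diff=3 [FAIL (|0-3|=3 > 1)], height=4
  node 10: h_left=0, h_right=4, diff=4 [FAIL (|0-4|=4 > 1)], height=5
Node 18 violates the condition: |-1 - 2| = 3 > 1.
Result: Not balanced


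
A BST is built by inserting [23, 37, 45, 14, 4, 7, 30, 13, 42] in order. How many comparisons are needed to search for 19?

Search path for 19: 23 -> 14
Found: False
Comparisons: 2


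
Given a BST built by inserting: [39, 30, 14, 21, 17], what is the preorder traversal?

Tree insertion order: [39, 30, 14, 21, 17]
Tree (level-order array): [39, 30, None, 14, None, None, 21, 17]
Preorder traversal: [39, 30, 14, 21, 17]


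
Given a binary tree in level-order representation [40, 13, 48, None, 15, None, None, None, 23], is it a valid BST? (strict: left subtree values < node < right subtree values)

Level-order array: [40, 13, 48, None, 15, None, None, None, 23]
Validate using subtree bounds (lo, hi): at each node, require lo < value < hi,
then recurse left with hi=value and right with lo=value.
Preorder trace (stopping at first violation):
  at node 40 with bounds (-inf, +inf): OK
  at node 13 with bounds (-inf, 40): OK
  at node 15 with bounds (13, 40): OK
  at node 23 with bounds (15, 40): OK
  at node 48 with bounds (40, +inf): OK
No violation found at any node.
Result: Valid BST


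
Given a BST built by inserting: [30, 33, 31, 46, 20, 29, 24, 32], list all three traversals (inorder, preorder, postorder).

Tree insertion order: [30, 33, 31, 46, 20, 29, 24, 32]
Tree (level-order array): [30, 20, 33, None, 29, 31, 46, 24, None, None, 32]
Inorder (L, root, R): [20, 24, 29, 30, 31, 32, 33, 46]
Preorder (root, L, R): [30, 20, 29, 24, 33, 31, 32, 46]
Postorder (L, R, root): [24, 29, 20, 32, 31, 46, 33, 30]


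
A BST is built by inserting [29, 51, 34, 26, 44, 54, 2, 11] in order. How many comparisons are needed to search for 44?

Search path for 44: 29 -> 51 -> 34 -> 44
Found: True
Comparisons: 4


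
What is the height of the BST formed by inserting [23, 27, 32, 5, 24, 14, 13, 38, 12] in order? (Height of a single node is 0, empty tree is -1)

Insertion order: [23, 27, 32, 5, 24, 14, 13, 38, 12]
Tree (level-order array): [23, 5, 27, None, 14, 24, 32, 13, None, None, None, None, 38, 12]
Compute height bottom-up (empty subtree = -1):
  height(12) = 1 + max(-1, -1) = 0
  height(13) = 1 + max(0, -1) = 1
  height(14) = 1 + max(1, -1) = 2
  height(5) = 1 + max(-1, 2) = 3
  height(24) = 1 + max(-1, -1) = 0
  height(38) = 1 + max(-1, -1) = 0
  height(32) = 1 + max(-1, 0) = 1
  height(27) = 1 + max(0, 1) = 2
  height(23) = 1 + max(3, 2) = 4
Height = 4


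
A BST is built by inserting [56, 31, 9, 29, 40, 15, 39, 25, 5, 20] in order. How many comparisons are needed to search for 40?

Search path for 40: 56 -> 31 -> 40
Found: True
Comparisons: 3


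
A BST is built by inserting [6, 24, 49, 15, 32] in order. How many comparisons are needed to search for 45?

Search path for 45: 6 -> 24 -> 49 -> 32
Found: False
Comparisons: 4


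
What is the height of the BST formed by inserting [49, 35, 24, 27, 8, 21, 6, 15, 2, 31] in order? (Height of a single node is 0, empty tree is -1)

Insertion order: [49, 35, 24, 27, 8, 21, 6, 15, 2, 31]
Tree (level-order array): [49, 35, None, 24, None, 8, 27, 6, 21, None, 31, 2, None, 15]
Compute height bottom-up (empty subtree = -1):
  height(2) = 1 + max(-1, -1) = 0
  height(6) = 1 + max(0, -1) = 1
  height(15) = 1 + max(-1, -1) = 0
  height(21) = 1 + max(0, -1) = 1
  height(8) = 1 + max(1, 1) = 2
  height(31) = 1 + max(-1, -1) = 0
  height(27) = 1 + max(-1, 0) = 1
  height(24) = 1 + max(2, 1) = 3
  height(35) = 1 + max(3, -1) = 4
  height(49) = 1 + max(4, -1) = 5
Height = 5


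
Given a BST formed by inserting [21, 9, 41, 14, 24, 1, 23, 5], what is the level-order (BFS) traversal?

Tree insertion order: [21, 9, 41, 14, 24, 1, 23, 5]
Tree (level-order array): [21, 9, 41, 1, 14, 24, None, None, 5, None, None, 23]
BFS from the root, enqueuing left then right child of each popped node:
  queue [21] -> pop 21, enqueue [9, 41], visited so far: [21]
  queue [9, 41] -> pop 9, enqueue [1, 14], visited so far: [21, 9]
  queue [41, 1, 14] -> pop 41, enqueue [24], visited so far: [21, 9, 41]
  queue [1, 14, 24] -> pop 1, enqueue [5], visited so far: [21, 9, 41, 1]
  queue [14, 24, 5] -> pop 14, enqueue [none], visited so far: [21, 9, 41, 1, 14]
  queue [24, 5] -> pop 24, enqueue [23], visited so far: [21, 9, 41, 1, 14, 24]
  queue [5, 23] -> pop 5, enqueue [none], visited so far: [21, 9, 41, 1, 14, 24, 5]
  queue [23] -> pop 23, enqueue [none], visited so far: [21, 9, 41, 1, 14, 24, 5, 23]
Result: [21, 9, 41, 1, 14, 24, 5, 23]


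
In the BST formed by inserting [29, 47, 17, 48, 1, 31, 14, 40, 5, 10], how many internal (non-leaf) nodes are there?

Tree built from: [29, 47, 17, 48, 1, 31, 14, 40, 5, 10]
Tree (level-order array): [29, 17, 47, 1, None, 31, 48, None, 14, None, 40, None, None, 5, None, None, None, None, 10]
Rule: An internal node has at least one child.
Per-node child counts:
  node 29: 2 child(ren)
  node 17: 1 child(ren)
  node 1: 1 child(ren)
  node 14: 1 child(ren)
  node 5: 1 child(ren)
  node 10: 0 child(ren)
  node 47: 2 child(ren)
  node 31: 1 child(ren)
  node 40: 0 child(ren)
  node 48: 0 child(ren)
Matching nodes: [29, 17, 1, 14, 5, 47, 31]
Count of internal (non-leaf) nodes: 7


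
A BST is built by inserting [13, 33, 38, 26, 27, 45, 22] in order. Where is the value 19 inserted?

Starting tree (level order): [13, None, 33, 26, 38, 22, 27, None, 45]
Insertion path: 13 -> 33 -> 26 -> 22
Result: insert 19 as left child of 22
Final tree (level order): [13, None, 33, 26, 38, 22, 27, None, 45, 19]


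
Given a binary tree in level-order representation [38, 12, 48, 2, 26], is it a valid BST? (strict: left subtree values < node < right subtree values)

Level-order array: [38, 12, 48, 2, 26]
Validate using subtree bounds (lo, hi): at each node, require lo < value < hi,
then recurse left with hi=value and right with lo=value.
Preorder trace (stopping at first violation):
  at node 38 with bounds (-inf, +inf): OK
  at node 12 with bounds (-inf, 38): OK
  at node 2 with bounds (-inf, 12): OK
  at node 26 with bounds (12, 38): OK
  at node 48 with bounds (38, +inf): OK
No violation found at any node.
Result: Valid BST


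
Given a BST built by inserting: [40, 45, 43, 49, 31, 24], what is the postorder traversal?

Tree insertion order: [40, 45, 43, 49, 31, 24]
Tree (level-order array): [40, 31, 45, 24, None, 43, 49]
Postorder traversal: [24, 31, 43, 49, 45, 40]


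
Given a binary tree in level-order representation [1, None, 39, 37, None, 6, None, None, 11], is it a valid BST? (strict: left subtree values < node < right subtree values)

Level-order array: [1, None, 39, 37, None, 6, None, None, 11]
Validate using subtree bounds (lo, hi): at each node, require lo < value < hi,
then recurse left with hi=value and right with lo=value.
Preorder trace (stopping at first violation):
  at node 1 with bounds (-inf, +inf): OK
  at node 39 with bounds (1, +inf): OK
  at node 37 with bounds (1, 39): OK
  at node 6 with bounds (1, 37): OK
  at node 11 with bounds (6, 37): OK
No violation found at any node.
Result: Valid BST


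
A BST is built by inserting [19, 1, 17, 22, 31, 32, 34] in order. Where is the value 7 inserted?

Starting tree (level order): [19, 1, 22, None, 17, None, 31, None, None, None, 32, None, 34]
Insertion path: 19 -> 1 -> 17
Result: insert 7 as left child of 17
Final tree (level order): [19, 1, 22, None, 17, None, 31, 7, None, None, 32, None, None, None, 34]


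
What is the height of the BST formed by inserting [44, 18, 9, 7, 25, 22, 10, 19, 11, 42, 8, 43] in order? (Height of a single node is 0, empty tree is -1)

Insertion order: [44, 18, 9, 7, 25, 22, 10, 19, 11, 42, 8, 43]
Tree (level-order array): [44, 18, None, 9, 25, 7, 10, 22, 42, None, 8, None, 11, 19, None, None, 43]
Compute height bottom-up (empty subtree = -1):
  height(8) = 1 + max(-1, -1) = 0
  height(7) = 1 + max(-1, 0) = 1
  height(11) = 1 + max(-1, -1) = 0
  height(10) = 1 + max(-1, 0) = 1
  height(9) = 1 + max(1, 1) = 2
  height(19) = 1 + max(-1, -1) = 0
  height(22) = 1 + max(0, -1) = 1
  height(43) = 1 + max(-1, -1) = 0
  height(42) = 1 + max(-1, 0) = 1
  height(25) = 1 + max(1, 1) = 2
  height(18) = 1 + max(2, 2) = 3
  height(44) = 1 + max(3, -1) = 4
Height = 4


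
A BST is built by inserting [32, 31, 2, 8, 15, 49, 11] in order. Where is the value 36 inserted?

Starting tree (level order): [32, 31, 49, 2, None, None, None, None, 8, None, 15, 11]
Insertion path: 32 -> 49
Result: insert 36 as left child of 49
Final tree (level order): [32, 31, 49, 2, None, 36, None, None, 8, None, None, None, 15, 11]


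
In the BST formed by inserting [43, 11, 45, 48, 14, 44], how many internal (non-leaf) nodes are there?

Tree built from: [43, 11, 45, 48, 14, 44]
Tree (level-order array): [43, 11, 45, None, 14, 44, 48]
Rule: An internal node has at least one child.
Per-node child counts:
  node 43: 2 child(ren)
  node 11: 1 child(ren)
  node 14: 0 child(ren)
  node 45: 2 child(ren)
  node 44: 0 child(ren)
  node 48: 0 child(ren)
Matching nodes: [43, 11, 45]
Count of internal (non-leaf) nodes: 3


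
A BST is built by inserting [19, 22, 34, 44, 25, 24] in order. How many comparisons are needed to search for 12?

Search path for 12: 19
Found: False
Comparisons: 1


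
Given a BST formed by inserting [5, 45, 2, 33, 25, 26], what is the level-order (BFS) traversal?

Tree insertion order: [5, 45, 2, 33, 25, 26]
Tree (level-order array): [5, 2, 45, None, None, 33, None, 25, None, None, 26]
BFS from the root, enqueuing left then right child of each popped node:
  queue [5] -> pop 5, enqueue [2, 45], visited so far: [5]
  queue [2, 45] -> pop 2, enqueue [none], visited so far: [5, 2]
  queue [45] -> pop 45, enqueue [33], visited so far: [5, 2, 45]
  queue [33] -> pop 33, enqueue [25], visited so far: [5, 2, 45, 33]
  queue [25] -> pop 25, enqueue [26], visited so far: [5, 2, 45, 33, 25]
  queue [26] -> pop 26, enqueue [none], visited so far: [5, 2, 45, 33, 25, 26]
Result: [5, 2, 45, 33, 25, 26]


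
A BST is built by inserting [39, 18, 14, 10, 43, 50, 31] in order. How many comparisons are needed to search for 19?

Search path for 19: 39 -> 18 -> 31
Found: False
Comparisons: 3


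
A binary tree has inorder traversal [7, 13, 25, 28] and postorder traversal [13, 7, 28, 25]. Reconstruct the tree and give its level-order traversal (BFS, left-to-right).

Inorder:   [7, 13, 25, 28]
Postorder: [13, 7, 28, 25]
Algorithm: postorder visits root last, so walk postorder right-to-left;
each value is the root of the current inorder slice — split it at that
value, recurse on the right subtree first, then the left.
Recursive splits:
  root=25; inorder splits into left=[7, 13], right=[28]
  root=28; inorder splits into left=[], right=[]
  root=7; inorder splits into left=[], right=[13]
  root=13; inorder splits into left=[], right=[]
Reconstructed level-order: [25, 7, 28, 13]


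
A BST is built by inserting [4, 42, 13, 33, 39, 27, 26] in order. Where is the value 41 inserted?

Starting tree (level order): [4, None, 42, 13, None, None, 33, 27, 39, 26]
Insertion path: 4 -> 42 -> 13 -> 33 -> 39
Result: insert 41 as right child of 39
Final tree (level order): [4, None, 42, 13, None, None, 33, 27, 39, 26, None, None, 41]


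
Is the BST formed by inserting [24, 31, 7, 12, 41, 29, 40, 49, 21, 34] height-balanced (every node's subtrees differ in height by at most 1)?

Tree (level-order array): [24, 7, 31, None, 12, 29, 41, None, 21, None, None, 40, 49, None, None, 34]
Definition: a tree is height-balanced if, at every node, |h(left) - h(right)| <= 1 (empty subtree has height -1).
Bottom-up per-node check:
  node 21: h_left=-1, h_right=-1, diff=0 [OK], height=0
  node 12: h_left=-1, h_right=0, diff=1 [OK], height=1
  node 7: h_left=-1, h_right=1, diff=2 [FAIL (|-1-1|=2 > 1)], height=2
  node 29: h_left=-1, h_right=-1, diff=0 [OK], height=0
  node 34: h_left=-1, h_right=-1, diff=0 [OK], height=0
  node 40: h_left=0, h_right=-1, diff=1 [OK], height=1
  node 49: h_left=-1, h_right=-1, diff=0 [OK], height=0
  node 41: h_left=1, h_right=0, diff=1 [OK], height=2
  node 31: h_left=0, h_right=2, diff=2 [FAIL (|0-2|=2 > 1)], height=3
  node 24: h_left=2, h_right=3, diff=1 [OK], height=4
Node 7 violates the condition: |-1 - 1| = 2 > 1.
Result: Not balanced


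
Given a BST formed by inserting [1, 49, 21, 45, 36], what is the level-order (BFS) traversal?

Tree insertion order: [1, 49, 21, 45, 36]
Tree (level-order array): [1, None, 49, 21, None, None, 45, 36]
BFS from the root, enqueuing left then right child of each popped node:
  queue [1] -> pop 1, enqueue [49], visited so far: [1]
  queue [49] -> pop 49, enqueue [21], visited so far: [1, 49]
  queue [21] -> pop 21, enqueue [45], visited so far: [1, 49, 21]
  queue [45] -> pop 45, enqueue [36], visited so far: [1, 49, 21, 45]
  queue [36] -> pop 36, enqueue [none], visited so far: [1, 49, 21, 45, 36]
Result: [1, 49, 21, 45, 36]


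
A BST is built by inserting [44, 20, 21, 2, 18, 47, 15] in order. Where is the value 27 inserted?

Starting tree (level order): [44, 20, 47, 2, 21, None, None, None, 18, None, None, 15]
Insertion path: 44 -> 20 -> 21
Result: insert 27 as right child of 21
Final tree (level order): [44, 20, 47, 2, 21, None, None, None, 18, None, 27, 15]


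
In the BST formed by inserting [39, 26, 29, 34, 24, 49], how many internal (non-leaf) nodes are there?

Tree built from: [39, 26, 29, 34, 24, 49]
Tree (level-order array): [39, 26, 49, 24, 29, None, None, None, None, None, 34]
Rule: An internal node has at least one child.
Per-node child counts:
  node 39: 2 child(ren)
  node 26: 2 child(ren)
  node 24: 0 child(ren)
  node 29: 1 child(ren)
  node 34: 0 child(ren)
  node 49: 0 child(ren)
Matching nodes: [39, 26, 29]
Count of internal (non-leaf) nodes: 3


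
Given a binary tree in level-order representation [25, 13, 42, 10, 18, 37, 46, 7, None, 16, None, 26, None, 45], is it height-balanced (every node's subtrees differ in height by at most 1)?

Tree (level-order array): [25, 13, 42, 10, 18, 37, 46, 7, None, 16, None, 26, None, 45]
Definition: a tree is height-balanced if, at every node, |h(left) - h(right)| <= 1 (empty subtree has height -1).
Bottom-up per-node check:
  node 7: h_left=-1, h_right=-1, diff=0 [OK], height=0
  node 10: h_left=0, h_right=-1, diff=1 [OK], height=1
  node 16: h_left=-1, h_right=-1, diff=0 [OK], height=0
  node 18: h_left=0, h_right=-1, diff=1 [OK], height=1
  node 13: h_left=1, h_right=1, diff=0 [OK], height=2
  node 26: h_left=-1, h_right=-1, diff=0 [OK], height=0
  node 37: h_left=0, h_right=-1, diff=1 [OK], height=1
  node 45: h_left=-1, h_right=-1, diff=0 [OK], height=0
  node 46: h_left=0, h_right=-1, diff=1 [OK], height=1
  node 42: h_left=1, h_right=1, diff=0 [OK], height=2
  node 25: h_left=2, h_right=2, diff=0 [OK], height=3
All nodes satisfy the balance condition.
Result: Balanced


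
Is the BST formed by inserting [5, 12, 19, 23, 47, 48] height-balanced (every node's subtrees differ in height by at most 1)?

Tree (level-order array): [5, None, 12, None, 19, None, 23, None, 47, None, 48]
Definition: a tree is height-balanced if, at every node, |h(left) - h(right)| <= 1 (empty subtree has height -1).
Bottom-up per-node check:
  node 48: h_left=-1, h_right=-1, diff=0 [OK], height=0
  node 47: h_left=-1, h_right=0, diff=1 [OK], height=1
  node 23: h_left=-1, h_right=1, diff=2 [FAIL (|-1-1|=2 > 1)], height=2
  node 19: h_left=-1, h_right=2, diff=3 [FAIL (|-1-2|=3 > 1)], height=3
  node 12: h_left=-1, h_right=3, diff=4 [FAIL (|-1-3|=4 > 1)], height=4
  node 5: h_left=-1, h_right=4, diff=5 [FAIL (|-1-4|=5 > 1)], height=5
Node 23 violates the condition: |-1 - 1| = 2 > 1.
Result: Not balanced


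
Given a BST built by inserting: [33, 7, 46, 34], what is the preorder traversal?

Tree insertion order: [33, 7, 46, 34]
Tree (level-order array): [33, 7, 46, None, None, 34]
Preorder traversal: [33, 7, 46, 34]


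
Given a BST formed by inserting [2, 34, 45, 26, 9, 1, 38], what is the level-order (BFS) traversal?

Tree insertion order: [2, 34, 45, 26, 9, 1, 38]
Tree (level-order array): [2, 1, 34, None, None, 26, 45, 9, None, 38]
BFS from the root, enqueuing left then right child of each popped node:
  queue [2] -> pop 2, enqueue [1, 34], visited so far: [2]
  queue [1, 34] -> pop 1, enqueue [none], visited so far: [2, 1]
  queue [34] -> pop 34, enqueue [26, 45], visited so far: [2, 1, 34]
  queue [26, 45] -> pop 26, enqueue [9], visited so far: [2, 1, 34, 26]
  queue [45, 9] -> pop 45, enqueue [38], visited so far: [2, 1, 34, 26, 45]
  queue [9, 38] -> pop 9, enqueue [none], visited so far: [2, 1, 34, 26, 45, 9]
  queue [38] -> pop 38, enqueue [none], visited so far: [2, 1, 34, 26, 45, 9, 38]
Result: [2, 1, 34, 26, 45, 9, 38]


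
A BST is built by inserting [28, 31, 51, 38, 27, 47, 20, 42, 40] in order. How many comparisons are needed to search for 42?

Search path for 42: 28 -> 31 -> 51 -> 38 -> 47 -> 42
Found: True
Comparisons: 6


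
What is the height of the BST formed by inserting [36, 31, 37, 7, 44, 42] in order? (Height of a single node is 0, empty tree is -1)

Insertion order: [36, 31, 37, 7, 44, 42]
Tree (level-order array): [36, 31, 37, 7, None, None, 44, None, None, 42]
Compute height bottom-up (empty subtree = -1):
  height(7) = 1 + max(-1, -1) = 0
  height(31) = 1 + max(0, -1) = 1
  height(42) = 1 + max(-1, -1) = 0
  height(44) = 1 + max(0, -1) = 1
  height(37) = 1 + max(-1, 1) = 2
  height(36) = 1 + max(1, 2) = 3
Height = 3


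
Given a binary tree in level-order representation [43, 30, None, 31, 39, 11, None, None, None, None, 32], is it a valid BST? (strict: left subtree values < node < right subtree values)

Level-order array: [43, 30, None, 31, 39, 11, None, None, None, None, 32]
Validate using subtree bounds (lo, hi): at each node, require lo < value < hi,
then recurse left with hi=value and right with lo=value.
Preorder trace (stopping at first violation):
  at node 43 with bounds (-inf, +inf): OK
  at node 30 with bounds (-inf, 43): OK
  at node 31 with bounds (-inf, 30): VIOLATION
Node 31 violates its bound: not (-inf < 31 < 30).
Result: Not a valid BST


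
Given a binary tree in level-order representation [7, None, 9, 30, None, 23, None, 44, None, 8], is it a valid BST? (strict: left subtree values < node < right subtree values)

Level-order array: [7, None, 9, 30, None, 23, None, 44, None, 8]
Validate using subtree bounds (lo, hi): at each node, require lo < value < hi,
then recurse left with hi=value and right with lo=value.
Preorder trace (stopping at first violation):
  at node 7 with bounds (-inf, +inf): OK
  at node 9 with bounds (7, +inf): OK
  at node 30 with bounds (7, 9): VIOLATION
Node 30 violates its bound: not (7 < 30 < 9).
Result: Not a valid BST


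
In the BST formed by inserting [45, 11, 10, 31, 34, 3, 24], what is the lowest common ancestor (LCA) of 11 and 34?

Tree insertion order: [45, 11, 10, 31, 34, 3, 24]
Tree (level-order array): [45, 11, None, 10, 31, 3, None, 24, 34]
In a BST, the LCA of p=11, q=34 is the first node v on the
root-to-leaf path with p <= v <= q (go left if both < v, right if both > v).
Walk from root:
  at 45: both 11 and 34 < 45, go left
  at 11: 11 <= 11 <= 34, this is the LCA
LCA = 11


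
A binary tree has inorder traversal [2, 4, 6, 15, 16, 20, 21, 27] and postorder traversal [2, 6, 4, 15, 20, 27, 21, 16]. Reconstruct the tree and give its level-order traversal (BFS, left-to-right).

Inorder:   [2, 4, 6, 15, 16, 20, 21, 27]
Postorder: [2, 6, 4, 15, 20, 27, 21, 16]
Algorithm: postorder visits root last, so walk postorder right-to-left;
each value is the root of the current inorder slice — split it at that
value, recurse on the right subtree first, then the left.
Recursive splits:
  root=16; inorder splits into left=[2, 4, 6, 15], right=[20, 21, 27]
  root=21; inorder splits into left=[20], right=[27]
  root=27; inorder splits into left=[], right=[]
  root=20; inorder splits into left=[], right=[]
  root=15; inorder splits into left=[2, 4, 6], right=[]
  root=4; inorder splits into left=[2], right=[6]
  root=6; inorder splits into left=[], right=[]
  root=2; inorder splits into left=[], right=[]
Reconstructed level-order: [16, 15, 21, 4, 20, 27, 2, 6]


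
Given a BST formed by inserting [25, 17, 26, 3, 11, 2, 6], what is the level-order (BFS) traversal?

Tree insertion order: [25, 17, 26, 3, 11, 2, 6]
Tree (level-order array): [25, 17, 26, 3, None, None, None, 2, 11, None, None, 6]
BFS from the root, enqueuing left then right child of each popped node:
  queue [25] -> pop 25, enqueue [17, 26], visited so far: [25]
  queue [17, 26] -> pop 17, enqueue [3], visited so far: [25, 17]
  queue [26, 3] -> pop 26, enqueue [none], visited so far: [25, 17, 26]
  queue [3] -> pop 3, enqueue [2, 11], visited so far: [25, 17, 26, 3]
  queue [2, 11] -> pop 2, enqueue [none], visited so far: [25, 17, 26, 3, 2]
  queue [11] -> pop 11, enqueue [6], visited so far: [25, 17, 26, 3, 2, 11]
  queue [6] -> pop 6, enqueue [none], visited so far: [25, 17, 26, 3, 2, 11, 6]
Result: [25, 17, 26, 3, 2, 11, 6]


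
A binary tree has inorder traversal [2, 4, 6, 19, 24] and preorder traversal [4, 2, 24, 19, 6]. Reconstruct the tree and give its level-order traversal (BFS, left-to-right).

Inorder:  [2, 4, 6, 19, 24]
Preorder: [4, 2, 24, 19, 6]
Algorithm: preorder visits root first, so consume preorder in order;
for each root, split the current inorder slice at that value into
left-subtree inorder and right-subtree inorder, then recurse.
Recursive splits:
  root=4; inorder splits into left=[2], right=[6, 19, 24]
  root=2; inorder splits into left=[], right=[]
  root=24; inorder splits into left=[6, 19], right=[]
  root=19; inorder splits into left=[6], right=[]
  root=6; inorder splits into left=[], right=[]
Reconstructed level-order: [4, 2, 24, 19, 6]


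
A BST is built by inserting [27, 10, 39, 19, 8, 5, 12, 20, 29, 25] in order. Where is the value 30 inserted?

Starting tree (level order): [27, 10, 39, 8, 19, 29, None, 5, None, 12, 20, None, None, None, None, None, None, None, 25]
Insertion path: 27 -> 39 -> 29
Result: insert 30 as right child of 29
Final tree (level order): [27, 10, 39, 8, 19, 29, None, 5, None, 12, 20, None, 30, None, None, None, None, None, 25]


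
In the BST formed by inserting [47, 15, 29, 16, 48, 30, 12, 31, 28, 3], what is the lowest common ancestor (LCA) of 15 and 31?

Tree insertion order: [47, 15, 29, 16, 48, 30, 12, 31, 28, 3]
Tree (level-order array): [47, 15, 48, 12, 29, None, None, 3, None, 16, 30, None, None, None, 28, None, 31]
In a BST, the LCA of p=15, q=31 is the first node v on the
root-to-leaf path with p <= v <= q (go left if both < v, right if both > v).
Walk from root:
  at 47: both 15 and 31 < 47, go left
  at 15: 15 <= 15 <= 31, this is the LCA
LCA = 15


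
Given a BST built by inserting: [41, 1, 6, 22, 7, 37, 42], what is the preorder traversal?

Tree insertion order: [41, 1, 6, 22, 7, 37, 42]
Tree (level-order array): [41, 1, 42, None, 6, None, None, None, 22, 7, 37]
Preorder traversal: [41, 1, 6, 22, 7, 37, 42]


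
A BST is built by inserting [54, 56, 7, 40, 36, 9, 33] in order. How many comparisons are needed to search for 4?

Search path for 4: 54 -> 7
Found: False
Comparisons: 2


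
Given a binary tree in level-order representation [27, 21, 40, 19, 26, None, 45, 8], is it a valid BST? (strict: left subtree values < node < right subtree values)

Level-order array: [27, 21, 40, 19, 26, None, 45, 8]
Validate using subtree bounds (lo, hi): at each node, require lo < value < hi,
then recurse left with hi=value and right with lo=value.
Preorder trace (stopping at first violation):
  at node 27 with bounds (-inf, +inf): OK
  at node 21 with bounds (-inf, 27): OK
  at node 19 with bounds (-inf, 21): OK
  at node 8 with bounds (-inf, 19): OK
  at node 26 with bounds (21, 27): OK
  at node 40 with bounds (27, +inf): OK
  at node 45 with bounds (40, +inf): OK
No violation found at any node.
Result: Valid BST


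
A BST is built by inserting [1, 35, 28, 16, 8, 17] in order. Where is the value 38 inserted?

Starting tree (level order): [1, None, 35, 28, None, 16, None, 8, 17]
Insertion path: 1 -> 35
Result: insert 38 as right child of 35
Final tree (level order): [1, None, 35, 28, 38, 16, None, None, None, 8, 17]


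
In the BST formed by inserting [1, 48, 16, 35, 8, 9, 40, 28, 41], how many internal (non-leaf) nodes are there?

Tree built from: [1, 48, 16, 35, 8, 9, 40, 28, 41]
Tree (level-order array): [1, None, 48, 16, None, 8, 35, None, 9, 28, 40, None, None, None, None, None, 41]
Rule: An internal node has at least one child.
Per-node child counts:
  node 1: 1 child(ren)
  node 48: 1 child(ren)
  node 16: 2 child(ren)
  node 8: 1 child(ren)
  node 9: 0 child(ren)
  node 35: 2 child(ren)
  node 28: 0 child(ren)
  node 40: 1 child(ren)
  node 41: 0 child(ren)
Matching nodes: [1, 48, 16, 8, 35, 40]
Count of internal (non-leaf) nodes: 6


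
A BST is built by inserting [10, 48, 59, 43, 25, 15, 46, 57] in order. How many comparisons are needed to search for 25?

Search path for 25: 10 -> 48 -> 43 -> 25
Found: True
Comparisons: 4


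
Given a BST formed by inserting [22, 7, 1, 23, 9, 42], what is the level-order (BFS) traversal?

Tree insertion order: [22, 7, 1, 23, 9, 42]
Tree (level-order array): [22, 7, 23, 1, 9, None, 42]
BFS from the root, enqueuing left then right child of each popped node:
  queue [22] -> pop 22, enqueue [7, 23], visited so far: [22]
  queue [7, 23] -> pop 7, enqueue [1, 9], visited so far: [22, 7]
  queue [23, 1, 9] -> pop 23, enqueue [42], visited so far: [22, 7, 23]
  queue [1, 9, 42] -> pop 1, enqueue [none], visited so far: [22, 7, 23, 1]
  queue [9, 42] -> pop 9, enqueue [none], visited so far: [22, 7, 23, 1, 9]
  queue [42] -> pop 42, enqueue [none], visited so far: [22, 7, 23, 1, 9, 42]
Result: [22, 7, 23, 1, 9, 42]


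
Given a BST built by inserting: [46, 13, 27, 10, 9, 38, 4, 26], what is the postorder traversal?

Tree insertion order: [46, 13, 27, 10, 9, 38, 4, 26]
Tree (level-order array): [46, 13, None, 10, 27, 9, None, 26, 38, 4]
Postorder traversal: [4, 9, 10, 26, 38, 27, 13, 46]


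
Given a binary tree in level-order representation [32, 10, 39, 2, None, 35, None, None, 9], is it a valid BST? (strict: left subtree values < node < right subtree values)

Level-order array: [32, 10, 39, 2, None, 35, None, None, 9]
Validate using subtree bounds (lo, hi): at each node, require lo < value < hi,
then recurse left with hi=value and right with lo=value.
Preorder trace (stopping at first violation):
  at node 32 with bounds (-inf, +inf): OK
  at node 10 with bounds (-inf, 32): OK
  at node 2 with bounds (-inf, 10): OK
  at node 9 with bounds (2, 10): OK
  at node 39 with bounds (32, +inf): OK
  at node 35 with bounds (32, 39): OK
No violation found at any node.
Result: Valid BST


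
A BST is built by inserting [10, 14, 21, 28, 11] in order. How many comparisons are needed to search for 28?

Search path for 28: 10 -> 14 -> 21 -> 28
Found: True
Comparisons: 4
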